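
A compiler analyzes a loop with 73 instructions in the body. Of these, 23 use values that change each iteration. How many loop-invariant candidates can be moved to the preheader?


Invariant candidates = total - loop-dependent
= 73 - 23 = 50

50


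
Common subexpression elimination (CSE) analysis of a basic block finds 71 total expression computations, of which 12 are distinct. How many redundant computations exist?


CSE count = total expressions - unique expressions
= 71 - 12 = 59

59


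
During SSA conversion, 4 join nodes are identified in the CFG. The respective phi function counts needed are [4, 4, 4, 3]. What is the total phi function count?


Total phi functions = sum of phi functions at each join node
= 4 + 4 + 4 + 3 = 15

15


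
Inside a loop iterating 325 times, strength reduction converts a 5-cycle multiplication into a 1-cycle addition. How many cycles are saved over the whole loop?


Per-iteration saving = 5 - 1 = 4
Total saved = 325 * 4 = 1300

1300


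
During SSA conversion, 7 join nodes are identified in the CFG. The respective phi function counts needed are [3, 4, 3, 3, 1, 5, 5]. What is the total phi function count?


Total phi functions = sum of phi functions at each join node
= 3 + 4 + 3 + 3 + 1 + 5 + 5 = 24

24


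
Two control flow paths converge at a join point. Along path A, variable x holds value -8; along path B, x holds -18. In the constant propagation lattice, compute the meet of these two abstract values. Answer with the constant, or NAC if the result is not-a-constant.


Meet operation: if both paths give the same constant, result is that constant; if they differ, result is NAC (not-a-constant).
Path A: -8, Path B: -18 -> differ
Result: not-a-constant -> NAC

NAC


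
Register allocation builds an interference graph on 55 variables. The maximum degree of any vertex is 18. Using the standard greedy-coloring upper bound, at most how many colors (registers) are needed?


Greedy coloring never needs more than (max_degree + 1) colors: when coloring a vertex, at most max_degree neighbors are already colored.
Upper bound = 18 + 1 = 19

19


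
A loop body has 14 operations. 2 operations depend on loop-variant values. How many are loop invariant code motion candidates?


Invariant candidates = total - loop-dependent
= 14 - 2 = 12

12


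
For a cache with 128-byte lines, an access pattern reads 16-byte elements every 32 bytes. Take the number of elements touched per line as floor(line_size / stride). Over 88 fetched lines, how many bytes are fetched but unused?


Elements per line = floor(128 / 32) = 4
Bytes used per line = 4 * 16 = 64
Wasted per line = 128 - 64 = 64
Total wasted = 64 * 88 = 5632

5632


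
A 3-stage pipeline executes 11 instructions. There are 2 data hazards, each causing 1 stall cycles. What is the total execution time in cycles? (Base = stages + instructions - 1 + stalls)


Base cycles = 3 + 11 - 1 = 13
Total stalls = 2 * 1 = 2
Total = 13 + 2 = 15

15


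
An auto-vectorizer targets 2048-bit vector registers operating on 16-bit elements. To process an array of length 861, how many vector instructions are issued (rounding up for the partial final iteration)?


Width = 2048 / 16 = 128 elements per vector op
Iterations = ceil(861 / 128) = 7

7


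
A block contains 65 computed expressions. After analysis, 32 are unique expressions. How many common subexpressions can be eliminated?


CSE count = total expressions - unique expressions
= 65 - 32 = 33

33


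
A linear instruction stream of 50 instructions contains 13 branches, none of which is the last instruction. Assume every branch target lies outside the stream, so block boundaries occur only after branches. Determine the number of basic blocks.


With no in-sequence branch targets, the leaders are the first instruction plus the instruction after each branch.
Number of basic blocks = branches + 1
= 13 + 1 = 14

14


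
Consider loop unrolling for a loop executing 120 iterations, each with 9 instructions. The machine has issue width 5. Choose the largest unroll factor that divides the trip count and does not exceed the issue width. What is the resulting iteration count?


Largest divisor of 120 <= 5 is 5
New iterations = 120 / 5 = 24

24


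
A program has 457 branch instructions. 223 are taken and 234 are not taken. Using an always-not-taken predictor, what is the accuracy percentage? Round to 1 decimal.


Predictor: always-not-taken
Correct predictions = 234
Accuracy = 234 / 457 * 100 = 51.2%

51.2


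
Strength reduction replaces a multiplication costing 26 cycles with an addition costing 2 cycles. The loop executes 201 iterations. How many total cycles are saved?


Per-iteration saving = 26 - 2 = 24
Total saved = 201 * 24 = 4824

4824


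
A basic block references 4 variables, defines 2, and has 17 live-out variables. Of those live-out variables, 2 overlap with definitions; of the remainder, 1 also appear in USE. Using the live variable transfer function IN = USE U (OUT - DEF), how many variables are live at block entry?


OUT - DEF: 17 - 2 = 15
|IN| = |USE| + |OUT - DEF| - |USE ∩ (OUT - DEF)| = 4 + 15 - 1 = 18

18


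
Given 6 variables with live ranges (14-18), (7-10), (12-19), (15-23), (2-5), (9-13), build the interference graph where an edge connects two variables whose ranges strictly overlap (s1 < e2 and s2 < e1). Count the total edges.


Check all pairs for overlapping intervals.
Two intervals (s1,e1) and (s2,e2) overlap if s1 < e2 and s2 < e1.
v0 (14-18) vs v1..v5: overlaps v2, v3 -> 2
v1 (7-10) vs v2..v5: overlaps v5 -> 1
v2 (12-19) vs v3..v5: overlaps v3, v5 -> 2
v3 (15-23) vs v4..v5: overlaps none -> 0
v4 (2-5) vs v5: overlaps none -> 0
Total overlapping pairs = 2 + 1 + 2 + 0 + 0 = 5

5


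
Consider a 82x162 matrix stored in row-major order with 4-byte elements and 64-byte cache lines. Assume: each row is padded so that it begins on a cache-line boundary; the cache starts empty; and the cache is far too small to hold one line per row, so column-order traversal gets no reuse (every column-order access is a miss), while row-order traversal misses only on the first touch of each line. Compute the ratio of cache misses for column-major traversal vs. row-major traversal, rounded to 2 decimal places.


Each row occupies 162 * 4 = 648 bytes and starts on a line boundary, so it spans ceil(648 / 64) = 11 cache lines.
Row-major traversal misses (one per line touched): 82 * ceil(162 * 4 / 64) = 902
Column-major traversal misses (no reuse, every access misses): 82 * 162 = 13284
Ratio = 13284 / 902 = 14.73

14.73


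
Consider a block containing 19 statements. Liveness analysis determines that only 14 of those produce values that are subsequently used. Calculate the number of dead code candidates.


Dead code = total statements - live definitions
= 19 - 14 = 5

5


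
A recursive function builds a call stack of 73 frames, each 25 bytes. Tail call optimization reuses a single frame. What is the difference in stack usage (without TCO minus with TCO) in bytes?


Without TCO: 73 * 25 = 1825 bytes
With TCO: reuse 1 frame = 25 bytes
Savings = 1825 - 25 = 1800

1800


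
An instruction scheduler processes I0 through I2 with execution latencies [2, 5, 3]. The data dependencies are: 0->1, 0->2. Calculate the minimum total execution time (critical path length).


Compute longest path through dependency graph: dist(Ik) = max over predecessors of dist + latency(Ik).
dist(I0) = latency 2 = 2
dist(I1) = dist(I0) + 5 = 2 + 5 = 7
dist(I2) = dist(I0) + 3 = 2 + 3 = 5
Critical path = max dist = 7

7


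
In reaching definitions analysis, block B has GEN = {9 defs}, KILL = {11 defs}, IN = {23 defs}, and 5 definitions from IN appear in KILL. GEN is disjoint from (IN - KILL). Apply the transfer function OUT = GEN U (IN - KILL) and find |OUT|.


IN - KILL: 23 - 5 = 18 surviving definitions
OUT = GEN + surviving = 9 + 18 = 27

27


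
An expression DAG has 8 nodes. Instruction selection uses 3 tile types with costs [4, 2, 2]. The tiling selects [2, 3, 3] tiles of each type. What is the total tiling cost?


Total cost = sum(count_i * cost_i)
= 2*4 + 3*2 + 3*2
= 20

20


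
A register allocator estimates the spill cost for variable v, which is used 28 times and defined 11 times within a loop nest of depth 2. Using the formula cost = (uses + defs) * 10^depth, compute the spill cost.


uses + defs = 28 + 11 = 39
10^2 = 100
Spill cost = 39 * 100 = 3900

3900


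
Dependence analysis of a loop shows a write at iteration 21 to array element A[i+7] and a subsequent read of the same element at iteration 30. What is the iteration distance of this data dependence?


Distance = read iteration - write iteration
= 30 - 21 = 9

9


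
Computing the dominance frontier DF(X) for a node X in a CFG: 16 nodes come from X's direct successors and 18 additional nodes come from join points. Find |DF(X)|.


DF(X) = direct successor contributions + join point contributions
= 16 + 18 = 34

34


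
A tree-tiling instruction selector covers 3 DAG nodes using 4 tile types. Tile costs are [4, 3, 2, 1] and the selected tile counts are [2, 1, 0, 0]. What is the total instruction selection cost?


Total cost = sum(count_i * cost_i)
= 2*4 + 1*3 + 0*2 + 0*1
= 11

11


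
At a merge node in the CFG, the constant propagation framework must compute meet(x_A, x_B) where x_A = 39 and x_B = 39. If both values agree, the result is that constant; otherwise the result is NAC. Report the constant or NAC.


Meet operation: if both paths give the same constant, result is that constant; if they differ, result is NAC (not-a-constant).
Path A: 39, Path B: 39 -> equal
Result: constant -> 39

39


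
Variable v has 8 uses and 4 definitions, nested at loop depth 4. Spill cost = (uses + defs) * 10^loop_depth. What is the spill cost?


uses + defs = 8 + 4 = 12
10^4 = 10000
Spill cost = 12 * 10000 = 120000

120000


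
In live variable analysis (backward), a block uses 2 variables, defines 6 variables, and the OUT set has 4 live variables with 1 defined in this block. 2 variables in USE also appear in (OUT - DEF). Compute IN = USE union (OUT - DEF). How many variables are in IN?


OUT - DEF: 4 - 1 = 3
|IN| = |USE| + |OUT - DEF| - |USE ∩ (OUT - DEF)| = 2 + 3 - 2 = 3

3


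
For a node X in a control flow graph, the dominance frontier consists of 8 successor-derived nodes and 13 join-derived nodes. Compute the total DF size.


DF(X) = direct successor contributions + join point contributions
= 8 + 13 = 21

21


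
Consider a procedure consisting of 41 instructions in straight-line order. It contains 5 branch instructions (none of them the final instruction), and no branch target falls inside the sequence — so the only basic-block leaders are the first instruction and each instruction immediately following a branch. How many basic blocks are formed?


With no in-sequence branch targets, the leaders are the first instruction plus the instruction after each branch.
Number of basic blocks = branches + 1
= 5 + 1 = 6

6


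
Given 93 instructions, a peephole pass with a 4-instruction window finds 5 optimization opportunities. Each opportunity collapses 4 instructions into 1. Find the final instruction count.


Each match removes 3 instructions.
Total removed = 5 * 3 = 15
Remaining = 93 - 15 = 78

78


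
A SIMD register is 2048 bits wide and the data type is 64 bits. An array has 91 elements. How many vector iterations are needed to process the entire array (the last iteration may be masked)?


Width = 2048 / 64 = 32 elements per vector op
Iterations = ceil(91 / 32) = 3

3


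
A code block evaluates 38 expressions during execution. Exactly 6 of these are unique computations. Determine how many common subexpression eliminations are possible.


CSE count = total expressions - unique expressions
= 38 - 6 = 32

32


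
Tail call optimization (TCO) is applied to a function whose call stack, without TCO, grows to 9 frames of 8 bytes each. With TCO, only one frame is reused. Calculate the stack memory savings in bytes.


Without TCO: 9 * 8 = 72 bytes
With TCO: reuse 1 frame = 8 bytes
Savings = 72 - 8 = 64

64


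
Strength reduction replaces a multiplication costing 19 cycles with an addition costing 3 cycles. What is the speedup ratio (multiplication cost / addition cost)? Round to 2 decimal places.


Ratio = mult_cost / add_cost = 19 / 3 = 6.33

6.33


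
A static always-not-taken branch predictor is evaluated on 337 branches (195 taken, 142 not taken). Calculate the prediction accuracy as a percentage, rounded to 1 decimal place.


Predictor: always-not-taken
Correct predictions = 142
Accuracy = 142 / 337 * 100 = 42.1%

42.1


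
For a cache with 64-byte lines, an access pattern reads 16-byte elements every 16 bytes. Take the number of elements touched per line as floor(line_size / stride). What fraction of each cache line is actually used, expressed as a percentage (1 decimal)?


Elements per cache line = floor(64 / 16) = 4
Bytes used = 4 * 16 = 64
Utilization = 64 / 64 * 100 = 100.0%

100.0


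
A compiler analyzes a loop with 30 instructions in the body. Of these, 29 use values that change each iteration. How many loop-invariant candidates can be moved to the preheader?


Invariant candidates = total - loop-dependent
= 30 - 29 = 1

1


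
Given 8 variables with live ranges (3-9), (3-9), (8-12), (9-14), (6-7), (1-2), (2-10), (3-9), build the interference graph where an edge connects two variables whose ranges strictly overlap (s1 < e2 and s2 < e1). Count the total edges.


Check all pairs for overlapping intervals.
Two intervals (s1,e1) and (s2,e2) overlap if s1 < e2 and s2 < e1.
v0 (3-9) vs v1..v7: overlaps v1, v2, v4, v6, v7 -> 5
v1 (3-9) vs v2..v7: overlaps v2, v4, v6, v7 -> 4
v2 (8-12) vs v3..v7: overlaps v3, v6, v7 -> 3
v3 (9-14) vs v4..v7: overlaps v6 -> 1
v4 (6-7) vs v5..v7: overlaps v6, v7 -> 2
v5 (1-2) vs v6..v7: overlaps none -> 0
v6 (2-10) vs v7: overlaps v7 -> 1
Total overlapping pairs = 5 + 4 + 3 + 1 + 2 + 0 + 1 = 16

16


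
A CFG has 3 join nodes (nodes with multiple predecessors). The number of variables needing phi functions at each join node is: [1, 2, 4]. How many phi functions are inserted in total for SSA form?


Total phi functions = sum of phi functions at each join node
= 1 + 2 + 4 = 7

7


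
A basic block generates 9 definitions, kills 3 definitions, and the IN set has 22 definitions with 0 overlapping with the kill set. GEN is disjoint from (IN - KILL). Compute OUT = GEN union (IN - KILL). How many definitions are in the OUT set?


IN - KILL: 22 - 0 = 22 surviving definitions
OUT = GEN + surviving = 9 + 22 = 31

31


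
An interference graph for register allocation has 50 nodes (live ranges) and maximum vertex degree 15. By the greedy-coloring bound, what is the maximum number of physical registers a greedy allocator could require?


Greedy coloring never needs more than (max_degree + 1) colors: when coloring a vertex, at most max_degree neighbors are already colored.
Upper bound = 15 + 1 = 16

16


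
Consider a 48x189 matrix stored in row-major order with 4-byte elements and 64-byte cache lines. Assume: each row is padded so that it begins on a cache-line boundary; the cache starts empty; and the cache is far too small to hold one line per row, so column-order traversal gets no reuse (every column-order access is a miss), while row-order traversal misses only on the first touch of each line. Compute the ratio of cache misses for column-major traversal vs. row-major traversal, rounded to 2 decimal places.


Each row occupies 189 * 4 = 756 bytes and starts on a line boundary, so it spans ceil(756 / 64) = 12 cache lines.
Row-major traversal misses (one per line touched): 48 * ceil(189 * 4 / 64) = 576
Column-major traversal misses (no reuse, every access misses): 48 * 189 = 9072
Ratio = 9072 / 576 = 15.75

15.75


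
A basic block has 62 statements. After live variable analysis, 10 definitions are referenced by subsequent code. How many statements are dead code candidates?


Dead code = total statements - live definitions
= 62 - 10 = 52

52


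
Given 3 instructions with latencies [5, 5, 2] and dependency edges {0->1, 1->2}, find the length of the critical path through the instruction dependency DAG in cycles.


Compute longest path through dependency graph: dist(Ik) = max over predecessors of dist + latency(Ik).
dist(I0) = latency 5 = 5
dist(I1) = dist(I0) + 5 = 5 + 5 = 10
dist(I2) = dist(I1) + 2 = 10 + 2 = 12
Critical path = max dist = 12

12


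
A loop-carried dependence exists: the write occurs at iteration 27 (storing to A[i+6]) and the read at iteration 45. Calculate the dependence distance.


Distance = read iteration - write iteration
= 45 - 27 = 18

18


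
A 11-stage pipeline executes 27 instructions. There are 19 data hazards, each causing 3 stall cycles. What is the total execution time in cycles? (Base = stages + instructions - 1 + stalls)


Base cycles = 11 + 27 - 1 = 37
Total stalls = 19 * 3 = 57
Total = 37 + 57 = 94

94


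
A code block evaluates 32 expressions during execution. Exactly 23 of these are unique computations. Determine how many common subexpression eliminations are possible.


CSE count = total expressions - unique expressions
= 32 - 23 = 9

9


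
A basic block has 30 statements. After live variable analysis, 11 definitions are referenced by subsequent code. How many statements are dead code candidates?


Dead code = total statements - live definitions
= 30 - 11 = 19

19


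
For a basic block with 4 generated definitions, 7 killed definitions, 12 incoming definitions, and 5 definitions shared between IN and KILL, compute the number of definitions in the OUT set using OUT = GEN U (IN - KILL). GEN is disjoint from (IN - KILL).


IN - KILL: 12 - 5 = 7 surviving definitions
OUT = GEN + surviving = 4 + 7 = 11

11


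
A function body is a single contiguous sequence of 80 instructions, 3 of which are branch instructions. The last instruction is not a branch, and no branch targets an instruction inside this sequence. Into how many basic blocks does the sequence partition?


With no in-sequence branch targets, the leaders are the first instruction plus the instruction after each branch.
Number of basic blocks = branches + 1
= 3 + 1 = 4

4


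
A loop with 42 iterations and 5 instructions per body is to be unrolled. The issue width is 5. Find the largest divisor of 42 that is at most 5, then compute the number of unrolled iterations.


Largest divisor of 42 <= 5 is 3
New iterations = 42 / 3 = 14

14


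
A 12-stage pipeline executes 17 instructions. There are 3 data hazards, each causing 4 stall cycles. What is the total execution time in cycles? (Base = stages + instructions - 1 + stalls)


Base cycles = 12 + 17 - 1 = 28
Total stalls = 3 * 4 = 12
Total = 28 + 12 = 40

40


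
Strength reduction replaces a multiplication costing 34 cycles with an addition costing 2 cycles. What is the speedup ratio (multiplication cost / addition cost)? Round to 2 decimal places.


Ratio = mult_cost / add_cost = 34 / 2 = 17.0

17.0


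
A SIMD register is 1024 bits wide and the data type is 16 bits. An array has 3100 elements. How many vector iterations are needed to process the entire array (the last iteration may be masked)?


Width = 1024 / 16 = 64 elements per vector op
Iterations = ceil(3100 / 64) = 49

49


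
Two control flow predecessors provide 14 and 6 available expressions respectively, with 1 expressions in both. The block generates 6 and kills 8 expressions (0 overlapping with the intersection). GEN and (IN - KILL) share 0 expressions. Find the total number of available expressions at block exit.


IN = intersection of predecessors = 1
IN - KILL = 1 - 0 = 1
|OUT| = |GEN| + |IN - KILL| - |GEN ∩ (IN - KILL)| = 6 + 1 - 0 = 7

7


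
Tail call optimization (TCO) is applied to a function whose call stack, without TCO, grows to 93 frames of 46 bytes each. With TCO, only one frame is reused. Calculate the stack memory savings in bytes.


Without TCO: 93 * 46 = 4278 bytes
With TCO: reuse 1 frame = 46 bytes
Savings = 4278 - 46 = 4232

4232


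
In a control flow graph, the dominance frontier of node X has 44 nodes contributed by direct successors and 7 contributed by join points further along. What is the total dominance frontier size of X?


DF(X) = direct successor contributions + join point contributions
= 44 + 7 = 51

51


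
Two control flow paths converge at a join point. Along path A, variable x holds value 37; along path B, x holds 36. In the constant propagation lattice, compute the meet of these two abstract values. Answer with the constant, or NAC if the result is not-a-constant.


Meet operation: if both paths give the same constant, result is that constant; if they differ, result is NAC (not-a-constant).
Path A: 37, Path B: 36 -> differ
Result: not-a-constant -> NAC

NAC


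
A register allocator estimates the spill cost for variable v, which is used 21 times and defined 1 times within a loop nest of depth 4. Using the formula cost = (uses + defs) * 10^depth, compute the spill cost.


uses + defs = 21 + 1 = 22
10^4 = 10000
Spill cost = 22 * 10000 = 220000

220000


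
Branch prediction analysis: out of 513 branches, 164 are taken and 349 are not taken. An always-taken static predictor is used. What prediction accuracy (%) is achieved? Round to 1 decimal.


Predictor: always-taken
Correct predictions = 164
Accuracy = 164 / 513 * 100 = 32.0%

32.0


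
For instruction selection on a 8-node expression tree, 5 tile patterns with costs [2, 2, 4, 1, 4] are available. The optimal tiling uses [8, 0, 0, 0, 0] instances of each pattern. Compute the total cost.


Total cost = sum(count_i * cost_i)
= 8*2 + 0*2 + 0*4 + 0*1 + 0*4
= 16

16


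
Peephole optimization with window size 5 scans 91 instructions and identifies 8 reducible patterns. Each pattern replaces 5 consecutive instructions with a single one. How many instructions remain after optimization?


Each match removes 4 instructions.
Total removed = 8 * 4 = 32
Remaining = 91 - 32 = 59

59


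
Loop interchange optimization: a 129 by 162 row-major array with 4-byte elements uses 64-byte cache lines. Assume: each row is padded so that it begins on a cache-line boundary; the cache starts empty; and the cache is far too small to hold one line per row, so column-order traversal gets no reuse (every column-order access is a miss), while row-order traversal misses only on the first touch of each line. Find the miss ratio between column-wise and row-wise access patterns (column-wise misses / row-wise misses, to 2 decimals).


Each row occupies 162 * 4 = 648 bytes and starts on a line boundary, so it spans ceil(648 / 64) = 11 cache lines.
Row-major traversal misses (one per line touched): 129 * ceil(162 * 4 / 64) = 1419
Column-major traversal misses (no reuse, every access misses): 129 * 162 = 20898
Ratio = 20898 / 1419 = 14.73

14.73


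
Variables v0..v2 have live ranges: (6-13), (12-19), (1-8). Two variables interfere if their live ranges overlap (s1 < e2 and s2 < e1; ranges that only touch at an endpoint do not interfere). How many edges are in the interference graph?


Check all pairs for overlapping intervals.
Two intervals (s1,e1) and (s2,e2) overlap if s1 < e2 and s2 < e1.
v0 (6-13) vs v1..v2: overlaps v1, v2 -> 2
v1 (12-19) vs v2: overlaps none -> 0
Total overlapping pairs = 2 + 0 = 2

2


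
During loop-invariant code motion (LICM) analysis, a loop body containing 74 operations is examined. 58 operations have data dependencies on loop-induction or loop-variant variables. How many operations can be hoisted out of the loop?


Invariant candidates = total - loop-dependent
= 74 - 58 = 16

16


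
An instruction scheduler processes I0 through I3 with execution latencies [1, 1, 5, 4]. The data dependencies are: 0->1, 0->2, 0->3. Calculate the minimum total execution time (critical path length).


Compute longest path through dependency graph: dist(Ik) = max over predecessors of dist + latency(Ik).
dist(I0) = latency 1 = 1
dist(I1) = dist(I0) + 1 = 1 + 1 = 2
dist(I2) = dist(I0) + 5 = 1 + 5 = 6
dist(I3) = dist(I0) + 4 = 1 + 4 = 5
Critical path = max dist = 6

6


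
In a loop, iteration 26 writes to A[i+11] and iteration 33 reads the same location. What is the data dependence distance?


Distance = read iteration - write iteration
= 33 - 26 = 7

7


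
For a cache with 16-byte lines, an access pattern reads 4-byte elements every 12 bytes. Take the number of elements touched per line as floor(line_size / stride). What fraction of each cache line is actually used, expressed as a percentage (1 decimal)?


Elements per cache line = floor(16 / 12) = 1
Bytes used = 1 * 4 = 4
Utilization = 4 / 16 * 100 = 25.0%

25.0


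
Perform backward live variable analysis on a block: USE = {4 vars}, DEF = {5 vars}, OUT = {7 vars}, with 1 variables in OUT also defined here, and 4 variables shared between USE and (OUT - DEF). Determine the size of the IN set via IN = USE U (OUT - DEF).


OUT - DEF: 7 - 1 = 6
|IN| = |USE| + |OUT - DEF| - |USE ∩ (OUT - DEF)| = 4 + 6 - 4 = 6

6


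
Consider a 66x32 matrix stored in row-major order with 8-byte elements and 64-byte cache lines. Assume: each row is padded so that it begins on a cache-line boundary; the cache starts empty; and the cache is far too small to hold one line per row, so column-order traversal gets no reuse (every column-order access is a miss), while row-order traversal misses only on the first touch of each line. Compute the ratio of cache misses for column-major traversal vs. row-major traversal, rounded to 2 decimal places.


Each row occupies 32 * 8 = 256 bytes and starts on a line boundary, so it spans ceil(256 / 64) = 4 cache lines.
Row-major traversal misses (one per line touched): 66 * ceil(32 * 8 / 64) = 264
Column-major traversal misses (no reuse, every access misses): 66 * 32 = 2112
Ratio = 2112 / 264 = 8.0

8.0


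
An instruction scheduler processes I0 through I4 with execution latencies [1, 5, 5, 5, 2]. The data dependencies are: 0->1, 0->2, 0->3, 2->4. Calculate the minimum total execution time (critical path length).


Compute longest path through dependency graph: dist(Ik) = max over predecessors of dist + latency(Ik).
dist(I0) = latency 1 = 1
dist(I1) = dist(I0) + 5 = 1 + 5 = 6
dist(I2) = dist(I0) + 5 = 1 + 5 = 6
dist(I3) = dist(I0) + 5 = 1 + 5 = 6
dist(I4) = dist(I2) + 2 = 6 + 2 = 8
Critical path = max dist = 8

8


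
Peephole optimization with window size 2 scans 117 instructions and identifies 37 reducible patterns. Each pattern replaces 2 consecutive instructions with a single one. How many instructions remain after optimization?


Each match removes 1 instructions.
Total removed = 37 * 1 = 37
Remaining = 117 - 37 = 80

80


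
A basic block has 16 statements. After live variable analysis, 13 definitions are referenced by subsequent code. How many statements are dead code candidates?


Dead code = total statements - live definitions
= 16 - 13 = 3

3


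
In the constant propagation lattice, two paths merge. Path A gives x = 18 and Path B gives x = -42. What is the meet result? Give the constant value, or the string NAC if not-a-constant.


Meet operation: if both paths give the same constant, result is that constant; if they differ, result is NAC (not-a-constant).
Path A: 18, Path B: -42 -> differ
Result: not-a-constant -> NAC

NAC


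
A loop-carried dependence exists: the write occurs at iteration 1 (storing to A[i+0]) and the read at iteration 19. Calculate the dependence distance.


Distance = read iteration - write iteration
= 19 - 1 = 18

18


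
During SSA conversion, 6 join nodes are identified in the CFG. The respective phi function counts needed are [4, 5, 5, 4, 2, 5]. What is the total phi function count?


Total phi functions = sum of phi functions at each join node
= 4 + 5 + 5 + 4 + 2 + 5 = 25

25


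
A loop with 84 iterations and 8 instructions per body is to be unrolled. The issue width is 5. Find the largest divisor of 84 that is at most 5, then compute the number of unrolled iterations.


Largest divisor of 84 <= 5 is 4
New iterations = 84 / 4 = 21

21


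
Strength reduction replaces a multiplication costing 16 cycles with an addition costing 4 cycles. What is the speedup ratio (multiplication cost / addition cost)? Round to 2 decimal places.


Ratio = mult_cost / add_cost = 16 / 4 = 4.0

4.0


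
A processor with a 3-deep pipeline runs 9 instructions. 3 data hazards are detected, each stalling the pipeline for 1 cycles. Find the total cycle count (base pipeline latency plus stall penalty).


Base cycles = 3 + 9 - 1 = 11
Total stalls = 3 * 1 = 3
Total = 11 + 3 = 14

14


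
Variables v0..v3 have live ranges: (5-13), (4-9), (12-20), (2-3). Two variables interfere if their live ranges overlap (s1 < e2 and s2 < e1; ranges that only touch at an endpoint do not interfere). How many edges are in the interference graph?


Check all pairs for overlapping intervals.
Two intervals (s1,e1) and (s2,e2) overlap if s1 < e2 and s2 < e1.
v0 (5-13) vs v1..v3: overlaps v1, v2 -> 2
v1 (4-9) vs v2..v3: overlaps none -> 0
v2 (12-20) vs v3: overlaps none -> 0
Total overlapping pairs = 2 + 0 + 0 = 2

2


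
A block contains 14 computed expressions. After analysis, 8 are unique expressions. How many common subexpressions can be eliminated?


CSE count = total expressions - unique expressions
= 14 - 8 = 6

6


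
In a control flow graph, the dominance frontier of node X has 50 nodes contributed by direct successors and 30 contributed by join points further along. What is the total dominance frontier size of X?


DF(X) = direct successor contributions + join point contributions
= 50 + 30 = 80

80


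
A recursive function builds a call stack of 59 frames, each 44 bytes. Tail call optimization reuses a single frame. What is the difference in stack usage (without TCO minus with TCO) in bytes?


Without TCO: 59 * 44 = 2596 bytes
With TCO: reuse 1 frame = 44 bytes
Savings = 2596 - 44 = 2552

2552


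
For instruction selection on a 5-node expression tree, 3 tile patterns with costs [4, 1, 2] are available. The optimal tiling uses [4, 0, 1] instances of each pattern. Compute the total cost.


Total cost = sum(count_i * cost_i)
= 4*4 + 0*1 + 1*2
= 18

18


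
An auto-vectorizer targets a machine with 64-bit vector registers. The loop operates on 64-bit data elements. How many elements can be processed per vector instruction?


Width = SIMD bits / data type bits
= 64 / 64 = 1

1


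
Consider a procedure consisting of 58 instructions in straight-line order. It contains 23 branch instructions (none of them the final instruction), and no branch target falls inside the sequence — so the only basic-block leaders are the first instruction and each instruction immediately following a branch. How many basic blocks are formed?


With no in-sequence branch targets, the leaders are the first instruction plus the instruction after each branch.
Number of basic blocks = branches + 1
= 23 + 1 = 24

24


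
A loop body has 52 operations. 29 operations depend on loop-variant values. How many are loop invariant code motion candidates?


Invariant candidates = total - loop-dependent
= 52 - 29 = 23

23


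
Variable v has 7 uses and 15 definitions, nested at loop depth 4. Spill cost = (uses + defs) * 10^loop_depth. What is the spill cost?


uses + defs = 7 + 15 = 22
10^4 = 10000
Spill cost = 22 * 10000 = 220000

220000


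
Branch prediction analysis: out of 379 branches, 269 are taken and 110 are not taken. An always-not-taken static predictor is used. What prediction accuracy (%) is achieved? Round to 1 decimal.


Predictor: always-not-taken
Correct predictions = 110
Accuracy = 110 / 379 * 100 = 29.0%

29.0


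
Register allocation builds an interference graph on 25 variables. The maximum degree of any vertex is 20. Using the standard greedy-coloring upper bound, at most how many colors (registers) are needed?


Greedy coloring never needs more than (max_degree + 1) colors: when coloring a vertex, at most max_degree neighbors are already colored.
Upper bound = 20 + 1 = 21

21


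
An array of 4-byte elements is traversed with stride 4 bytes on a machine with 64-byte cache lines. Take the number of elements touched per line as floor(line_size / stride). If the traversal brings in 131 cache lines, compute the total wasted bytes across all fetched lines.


Elements per line = floor(64 / 4) = 16
Bytes used per line = 16 * 4 = 64
Wasted per line = 64 - 64 = 0
Total wasted = 0 * 131 = 0

0


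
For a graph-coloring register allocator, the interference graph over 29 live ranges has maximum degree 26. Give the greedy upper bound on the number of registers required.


Greedy coloring never needs more than (max_degree + 1) colors: when coloring a vertex, at most max_degree neighbors are already colored.
Upper bound = 26 + 1 = 27

27


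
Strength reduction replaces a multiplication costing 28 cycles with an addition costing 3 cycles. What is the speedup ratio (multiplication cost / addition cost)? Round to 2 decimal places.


Ratio = mult_cost / add_cost = 28 / 3 = 9.33

9.33


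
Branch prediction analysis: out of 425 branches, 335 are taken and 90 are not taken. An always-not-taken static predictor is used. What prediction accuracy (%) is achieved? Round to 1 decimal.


Predictor: always-not-taken
Correct predictions = 90
Accuracy = 90 / 425 * 100 = 21.2%

21.2


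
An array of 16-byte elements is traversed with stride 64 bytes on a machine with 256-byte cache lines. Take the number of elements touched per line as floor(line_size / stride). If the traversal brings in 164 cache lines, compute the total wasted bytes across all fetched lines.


Elements per line = floor(256 / 64) = 4
Bytes used per line = 4 * 16 = 64
Wasted per line = 256 - 64 = 192
Total wasted = 192 * 164 = 31488

31488


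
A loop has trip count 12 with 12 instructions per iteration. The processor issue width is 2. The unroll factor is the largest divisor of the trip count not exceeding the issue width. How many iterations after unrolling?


Largest divisor of 12 <= 2 is 2
New iterations = 12 / 2 = 6

6


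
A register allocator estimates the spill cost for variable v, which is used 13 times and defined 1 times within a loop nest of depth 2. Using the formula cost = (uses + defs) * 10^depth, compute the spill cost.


uses + defs = 13 + 1 = 14
10^2 = 100
Spill cost = 14 * 100 = 1400

1400


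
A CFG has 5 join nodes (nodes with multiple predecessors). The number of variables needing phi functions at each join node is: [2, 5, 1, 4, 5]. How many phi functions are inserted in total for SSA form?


Total phi functions = sum of phi functions at each join node
= 2 + 5 + 1 + 4 + 5 = 17

17


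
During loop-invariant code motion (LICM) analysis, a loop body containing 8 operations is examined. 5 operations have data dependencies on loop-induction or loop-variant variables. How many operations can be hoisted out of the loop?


Invariant candidates = total - loop-dependent
= 8 - 5 = 3

3


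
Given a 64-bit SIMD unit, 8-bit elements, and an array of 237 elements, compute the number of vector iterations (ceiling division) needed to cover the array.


Width = 64 / 8 = 8 elements per vector op
Iterations = ceil(237 / 8) = 30

30


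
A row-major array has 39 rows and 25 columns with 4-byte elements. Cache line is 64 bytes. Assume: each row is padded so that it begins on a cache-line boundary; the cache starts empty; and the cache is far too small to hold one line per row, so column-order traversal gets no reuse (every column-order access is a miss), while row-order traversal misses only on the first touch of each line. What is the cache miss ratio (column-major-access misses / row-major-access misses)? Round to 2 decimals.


Each row occupies 25 * 4 = 100 bytes and starts on a line boundary, so it spans ceil(100 / 64) = 2 cache lines.
Row-major traversal misses (one per line touched): 39 * ceil(25 * 4 / 64) = 78
Column-major traversal misses (no reuse, every access misses): 39 * 25 = 975
Ratio = 975 / 78 = 12.5

12.5


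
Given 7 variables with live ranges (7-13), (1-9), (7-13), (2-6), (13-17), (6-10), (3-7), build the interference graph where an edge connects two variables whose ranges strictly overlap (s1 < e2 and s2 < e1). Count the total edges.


Check all pairs for overlapping intervals.
Two intervals (s1,e1) and (s2,e2) overlap if s1 < e2 and s2 < e1.
v0 (7-13) vs v1..v6: overlaps v1, v2, v5 -> 3
v1 (1-9) vs v2..v6: overlaps v2, v3, v5, v6 -> 4
v2 (7-13) vs v3..v6: overlaps v5 -> 1
v3 (2-6) vs v4..v6: overlaps v6 -> 1
v4 (13-17) vs v5..v6: overlaps none -> 0
v5 (6-10) vs v6: overlaps v6 -> 1
Total overlapping pairs = 3 + 4 + 1 + 1 + 0 + 1 = 10

10


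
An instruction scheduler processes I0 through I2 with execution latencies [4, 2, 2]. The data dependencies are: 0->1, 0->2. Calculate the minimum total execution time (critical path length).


Compute longest path through dependency graph: dist(Ik) = max over predecessors of dist + latency(Ik).
dist(I0) = latency 4 = 4
dist(I1) = dist(I0) + 2 = 4 + 2 = 6
dist(I2) = dist(I0) + 2 = 4 + 2 = 6
Critical path = max dist = 6

6


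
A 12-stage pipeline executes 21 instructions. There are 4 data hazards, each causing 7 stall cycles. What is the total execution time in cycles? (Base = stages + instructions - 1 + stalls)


Base cycles = 12 + 21 - 1 = 32
Total stalls = 4 * 7 = 28
Total = 32 + 28 = 60

60


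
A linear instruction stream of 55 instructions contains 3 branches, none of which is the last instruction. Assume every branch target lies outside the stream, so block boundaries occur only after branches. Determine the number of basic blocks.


With no in-sequence branch targets, the leaders are the first instruction plus the instruction after each branch.
Number of basic blocks = branches + 1
= 3 + 1 = 4

4


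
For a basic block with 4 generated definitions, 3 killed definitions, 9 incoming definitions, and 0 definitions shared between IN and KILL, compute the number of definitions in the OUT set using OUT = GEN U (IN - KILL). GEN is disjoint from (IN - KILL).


IN - KILL: 9 - 0 = 9 surviving definitions
OUT = GEN + surviving = 4 + 9 = 13

13


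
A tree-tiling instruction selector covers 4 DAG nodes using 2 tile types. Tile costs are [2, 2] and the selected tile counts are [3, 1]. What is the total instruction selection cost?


Total cost = sum(count_i * cost_i)
= 3*2 + 1*2
= 8

8


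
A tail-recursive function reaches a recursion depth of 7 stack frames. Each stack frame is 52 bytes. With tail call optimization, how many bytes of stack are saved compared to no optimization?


Without TCO: 7 * 52 = 364 bytes
With TCO: reuse 1 frame = 52 bytes
Savings = 364 - 52 = 312

312


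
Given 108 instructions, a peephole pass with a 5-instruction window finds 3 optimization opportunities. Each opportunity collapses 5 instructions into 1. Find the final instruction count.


Each match removes 4 instructions.
Total removed = 3 * 4 = 12
Remaining = 108 - 12 = 96

96


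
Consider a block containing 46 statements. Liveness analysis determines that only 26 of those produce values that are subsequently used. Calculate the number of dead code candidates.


Dead code = total statements - live definitions
= 46 - 26 = 20

20


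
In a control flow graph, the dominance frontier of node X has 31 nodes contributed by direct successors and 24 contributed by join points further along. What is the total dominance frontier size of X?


DF(X) = direct successor contributions + join point contributions
= 31 + 24 = 55

55


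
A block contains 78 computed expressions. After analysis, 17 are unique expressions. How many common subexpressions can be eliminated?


CSE count = total expressions - unique expressions
= 78 - 17 = 61

61
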